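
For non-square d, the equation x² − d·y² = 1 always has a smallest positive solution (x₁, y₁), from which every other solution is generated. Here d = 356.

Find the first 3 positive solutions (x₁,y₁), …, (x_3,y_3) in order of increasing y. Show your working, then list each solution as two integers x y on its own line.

√356 = [18; 1,6,1,1,2,…,6,1,36, …], period ℓ=14 (even) → k=13
k=0  a_k=18  p_k/q_k = 18/1
k=1  a_k=1  p_k/q_k = 19/1
k=2  a_k=6  p_k/q_k = 132/7
k=3  a_k=1  p_k/q_k = 151/8
k=4  a_k=1  p_k/q_k = 283/15
k=5  a_k=2  p_k/q_k = 717/38
k=6  a_k=1  p_k/q_k = 1000/53
k=7  a_k=8  p_k/q_k = 8717/462
…
k=10  a_k=1  p_k/q_k = 37868/2007
k=11  a_k=1  p_k/q_k = 66019/3499
k=12  a_k=6  p_k/q_k = 433982/23001
k=13  a_k=1  p_k/q_k = 500001/26500
fundamental: x₁=500001, y₁=26500  (since 250001000001 − 356·702250000 = 1)
(x_2, y_2) = (500001·500001 + 356·26500·26500, 500001·26500 + 26500·500001) = (500002000001, 26500053000)
(x_3, y_3) = (500001·500002000001 + 356·26500·26500053000, 500001·26500053000 + 26500·500002000001) = (500003000004500001, 26500106000079500)

500001 26500
500002000001 26500053000
500003000004500001 26500106000079500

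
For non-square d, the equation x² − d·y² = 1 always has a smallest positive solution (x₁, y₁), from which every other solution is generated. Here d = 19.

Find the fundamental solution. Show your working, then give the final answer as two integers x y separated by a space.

[4; 2,1,3,1,2,8] for √19; ℓ=6 ⇒ convergent index 5
i=0: a=4 ⇒ p=4, q=1
…
i=2: a=1 ⇒ p=13, q=3
…
i=4: a=1 ⇒ p=61, q=14
i=5: a=2 ⇒ p=170, q=39
fundamental: x₁=170, y₁=39  (since 28900 − 19·1521 = 1)

170 39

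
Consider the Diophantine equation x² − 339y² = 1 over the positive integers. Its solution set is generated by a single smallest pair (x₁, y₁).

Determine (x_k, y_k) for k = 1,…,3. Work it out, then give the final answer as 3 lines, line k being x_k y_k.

√339 → a₀=18, period (2,2,2,1,17,1,2,2,2,36); ℓ=10 even so k=9
step 0: (18, 1)  from 18·(1,0) + (0,1)
…
step 2: (92, 5)  from 2·(37,2) + (18,1)
step 3: (221, 12)  from 2·(92,5) + (37,2)
step 4: (313, 17)  from 1·(221,12) + (92,5)
step 5: (5542, 301)  from 17·(313,17) + (221,12)
…
step 8: (40359, 2192)  from 2·(17252,937) + (5855,318)
step 9: (97970, 5321)  from 2·(40359,2192) + (17252,937)
(x₁, y₁) = (97970, 5321);  97970² − 339·5321² = 1 ✓
k=2:  x_2 = 97970·97970+339·5321·5321 = 19196241799,  y_2 = 97970·5321+5321·97970 = 1042596740
k=3:  x_3 = 97970·19196241799+339·5321·1042596740 = 3761311617998090,  y_3 = 97970·1042596740+5321·19196241799 = 204286405230279

97970 5321
19196241799 1042596740
3761311617998090 204286405230279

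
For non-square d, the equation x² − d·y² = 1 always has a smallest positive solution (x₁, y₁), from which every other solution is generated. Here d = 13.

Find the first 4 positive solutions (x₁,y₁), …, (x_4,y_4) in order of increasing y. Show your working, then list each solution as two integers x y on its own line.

[3; 1,1,1,1,6] for √13; ℓ=5 ⇒ convergent index 9
a_0=3:  p_0=3·1+0=3,  q_0=3·0+1=1
a_1=1:  p_1=1·3+1=4,  q_1=1·1+0=1
a_2=1:  p_2=1·4+3=7,  q_2=1·1+1=2
a_3=1:  p_3=1·7+4=11,  q_3=1·2+1=3
…
a_5=6:  p_5=6·18+11=119,  q_5=6·5+3=33
a_6=1:  p_6=1·119+18=137,  q_6=1·33+5=38
…
a_8=1:  p_8=1·256+137=393,  q_8=1·71+38=109
a_9=1:  p_9=1·393+256=649,  q_9=1·109+71=180
fundamental: x₁=649, y₁=180  (since 421201 − 13·32400 = 1)
(x_2, y_2) = (649·649 + 13·180·180, 649·180 + 180·649) = (842401, 233640)
(x_3, y_3) = (649·842401 + 13·180·233640, 649·233640 + 180·842401) = (1093435849, 303264540)
(x_4, y_4) = (649·1093435849 + 13·180·303264540, 649·303264540 + 180·1093435849) = (1419278889601, 393637139280)

649 180
842401 233640
1093435849 303264540
1419278889601 393637139280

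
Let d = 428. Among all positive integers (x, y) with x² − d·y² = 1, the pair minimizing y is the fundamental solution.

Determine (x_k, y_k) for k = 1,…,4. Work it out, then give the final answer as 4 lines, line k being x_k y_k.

1850887 89466
6851565373537 331182912684
25362946559057703751 1225964295417811950
93887896135702420679780737 4538242753705644230486616

d=428: √d = [20; 1,2,4,1,5,10,5,1,4,2,1,40] (ℓ=12, even), read p_11/q_11
i=0: a=20 ⇒ p=20, q=1
i=1: a=1 ⇒ p=21, q=1
…
i=5: a=5 ⇒ p=1924, q=93
…
i=7: a=5 ⇒ p=99779, q=4823
i=8: a=1 ⇒ p=119350, q=5769
i=9: a=4 ⇒ p=577179, q=27899
i=10: a=2 ⇒ p=1273708, q=61567
i=11: a=1 ⇒ p=1850887, q=89466
fundamental: x₁=1850887, y₁=89466  (since 3425782686769 − 428·8004165156 = 1)
(1850887+89466√428)^2 = 6851565373537 + 331182912684√428
(1850887+89466√428)^3 = 25362946559057703751 + 1225964295417811950√428
(1850887+89466√428)^4 = 93887896135702420679780737 + 4538242753705644230486616√428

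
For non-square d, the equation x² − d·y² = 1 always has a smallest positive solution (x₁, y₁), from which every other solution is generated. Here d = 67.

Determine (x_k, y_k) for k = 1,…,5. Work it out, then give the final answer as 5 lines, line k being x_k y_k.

√67 = [8; 5,2,1,1,7,1,1,2,5,16, …], period ℓ=10 (even) → k=9
i=0: a=8 ⇒ p=8, q=1
…
i=5: a=7 ⇒ p=1678, q=205
…
i=8: a=2 ⇒ p=9053, q=1106
i=9: a=5 ⇒ p=48842, q=5967
fundamental: x₁=48842, y₁=5967  (since 2385540964 − 67·35605089 = 1)
k=2:  x_2 = 48842·48842+67·5967·5967 = 4771081927,  y_2 = 48842·5967+5967·48842 = 582880428
k=3:  x_3 = 48842·4771081927+67·5967·582880428 = 466058366908226,  y_3 = 48842·582880428+5967·4771081927 = 56938091722785
k=4:  x_4 = 48842·466058366908226+67·5967·56938091722785 = 45526445508292066657,  y_4 = 48842·56938091722785+5967·466058366908226 = 5561940551265649512
k=5:  x_5 = 48842·45526445508292066657+67·5967·5561940551265649512 = 4447205302565943872414162,  y_5 = 48842·5561940551265649512+5967·45526445508292066657 = 543312600752895615207423

48842 5967
4771081927 582880428
466058366908226 56938091722785
45526445508292066657 5561940551265649512
4447205302565943872414162 543312600752895615207423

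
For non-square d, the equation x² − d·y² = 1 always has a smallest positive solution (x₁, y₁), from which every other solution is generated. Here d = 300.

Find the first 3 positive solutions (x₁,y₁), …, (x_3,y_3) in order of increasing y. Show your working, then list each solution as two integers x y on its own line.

1351 78
3650401 210756
9863382151 569462634

√300 → a₀=17, period (3,8,3,34); ℓ=4 even so k=3
k=0  a_k=17  p_k/q_k = 17/1
…
k=2  a_k=8  p_k/q_k = 433/25
k=3  a_k=3  p_k/q_k = 1351/78
→ (1351, 78).  Check: 1351²=1825201, 300·78²=1825200, difference 1.
(x_2, y_2) = (1351·1351 + 300·78·78, 1351·78 + 78·1351) = (3650401, 210756)
(x_3, y_3) = (1351·3650401 + 300·78·210756, 1351·210756 + 78·3650401) = (9863382151, 569462634)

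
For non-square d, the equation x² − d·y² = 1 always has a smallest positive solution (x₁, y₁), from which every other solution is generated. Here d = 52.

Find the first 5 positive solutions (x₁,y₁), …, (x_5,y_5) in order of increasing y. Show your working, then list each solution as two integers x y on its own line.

649 90
842401 116820
1093435849 151632270
1419278889601 196818569640
1842222905266249 255470351760450

√52 → a₀=7, period (4,1,2,1,4,14); ℓ=6 even so k=5
k=0  a_k=7  p_k/q_k = 7/1
k=1  a_k=4  p_k/q_k = 29/4
k=2  a_k=1  p_k/q_k = 36/5
k=3  a_k=2  p_k/q_k = 101/14
k=4  a_k=1  p_k/q_k = 137/19
k=5  a_k=4  p_k/q_k = 649/90
fundamental: x₁=649, y₁=90  (since 421201 − 52·8100 = 1)
n=2: (649,90)∘(649,90) = (649·649+52·90·90, 649·90+90·649) = (842401,116820)
n=3: (842401,116820)∘(649,90) = (649·842401+52·90·116820, 649·116820+90·842401) = (1093435849,151632270)
n=4: (1093435849,151632270)∘(649,90) = (649·1093435849+52·90·151632270, 649·151632270+90·1093435849) = (1419278889601,196818569640)
n=5: (1419278889601,196818569640)∘(649,90) = (649·1419278889601+52·90·196818569640, 649·196818569640+90·1419278889601) = (1842222905266249,255470351760450)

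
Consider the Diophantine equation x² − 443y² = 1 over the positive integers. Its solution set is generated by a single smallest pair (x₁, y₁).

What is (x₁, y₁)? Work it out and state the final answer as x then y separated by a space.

√443 = [21; 21,42, …], period ℓ=2 (even) → k=1
k=0  a_k=21  p_k/q_k = 21/1
k=1  a_k=21  p_k/q_k = 442/21
fundamental: x₁=442, y₁=21  (since 195364 − 443·441 = 1)

442 21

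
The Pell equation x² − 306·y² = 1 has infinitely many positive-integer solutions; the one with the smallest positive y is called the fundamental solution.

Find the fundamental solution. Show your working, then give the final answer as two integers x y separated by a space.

35 2

[17; 2,34] for √306; ℓ=2 ⇒ convergent index 1
step 0: (17, 1)  from 17·(1,0) + (0,1)
step 1: (35, 2)  from 2·(17,1) + (1,0)
→ (35, 2).  Check: 35²=1225, 306·2²=1224, difference 1.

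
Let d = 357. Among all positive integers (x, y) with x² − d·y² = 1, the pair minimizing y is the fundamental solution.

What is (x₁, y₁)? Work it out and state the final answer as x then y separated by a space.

3401 180

d=357: √d = [18; 1,8,2,8,1,36] (ℓ=6, even), read p_5/q_5
a_0=18:  p_0=18·1+0=18,  q_0=18·0+1=1
…
a_4=8:  p_4=8·359+170=3042,  q_4=8·19+9=161
a_5=1:  p_5=1·3042+359=3401,  q_5=1·161+19=180
(x₁, y₁) = (3401, 180);  3401² − 357·180² = 1 ✓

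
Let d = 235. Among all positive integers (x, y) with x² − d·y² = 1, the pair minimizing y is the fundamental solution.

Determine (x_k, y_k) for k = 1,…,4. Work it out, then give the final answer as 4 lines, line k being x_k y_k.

46 3
4231 276
389206 25389
35802721 2335512

√235 = [15; 3,30, …], period ℓ=2 (even) → k=1
i=0: a=15 ⇒ p=15, q=1
i=1: a=3 ⇒ p=46, q=3
→ (46, 3).  Check: 46²=2116, 235·3²=2115, difference 1.
(x_2, y_2) = (46·46 + 235·3·3, 46·3 + 3·46) = (4231, 276)
(x_3, y_3) = (46·4231 + 235·3·276, 46·276 + 3·4231) = (389206, 25389)
(x_4, y_4) = (46·389206 + 235·3·25389, 46·25389 + 3·389206) = (35802721, 2335512)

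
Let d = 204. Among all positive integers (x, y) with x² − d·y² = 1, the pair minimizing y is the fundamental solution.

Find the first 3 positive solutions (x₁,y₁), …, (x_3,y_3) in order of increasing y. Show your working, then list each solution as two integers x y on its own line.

√204 = [14; 3,1,1,6,1,1,3,28, …], period ℓ=8 (even) → k=7
k=0  a_k=14  p_k/q_k = 14/1
…
k=2  a_k=1  p_k/q_k = 57/4
k=3  a_k=1  p_k/q_k = 100/7
…
k=5  a_k=1  p_k/q_k = 757/53
k=6  a_k=1  p_k/q_k = 1414/99
k=7  a_k=3  p_k/q_k = 4999/350
(x₁, y₁) = (4999, 350);  4999² − 204·350² = 1 ✓
(4999+350√204)^2 = 49980001 + 3499300√204
(4999+350√204)^3 = 499700044999 + 34986001050√204

4999 350
49980001 3499300
499700044999 34986001050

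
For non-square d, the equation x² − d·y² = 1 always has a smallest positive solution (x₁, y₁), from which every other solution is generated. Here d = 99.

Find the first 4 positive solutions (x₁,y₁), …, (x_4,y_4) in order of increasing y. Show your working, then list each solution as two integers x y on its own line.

[9; 1,18] for √99; ℓ=2 ⇒ convergent index 1
a_0=9:  p_0=9·1+0=9,  q_0=9·0+1=1
a_1=1:  p_1=1·9+1=10,  q_1=1·1+0=1
(x₁, y₁) = (10, 1);  10² − 99·1² = 1 ✓
n=2: (10,1)∘(10,1) = (10·10+99·1·1, 10·1+1·10) = (199,20)
n=3: (199,20)∘(10,1) = (10·199+99·1·20, 10·20+1·199) = (3970,399)
n=4: (3970,399)∘(10,1) = (10·3970+99·1·399, 10·399+1·3970) = (79201,7960)

10 1
199 20
3970 399
79201 7960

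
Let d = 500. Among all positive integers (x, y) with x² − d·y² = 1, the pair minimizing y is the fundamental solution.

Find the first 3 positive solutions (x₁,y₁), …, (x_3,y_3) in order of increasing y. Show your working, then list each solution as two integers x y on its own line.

√500 → a₀=22, period (2,1,3,2,1,…,1,2,44); ℓ=14 even so k=13
i=0: a=22 ⇒ p=22, q=1
…
i=3: a=3 ⇒ p=246, q=11
…
i=8: a=1 ⇒ p=15809, q=707
i=9: a=1 ⇒ p=30254, q=1353
…
i=11: a=3 ⇒ p=259205, q=11592
i=12: a=1 ⇒ p=335522, q=15005
i=13: a=2 ⇒ p=930249, q=41602
(x₁, y₁) = (930249, 41602);  930249² − 500·41602² = 1 ✓
(x_2, y_2) = (930249·930249 + 500·41602·41602, 930249·41602 + 41602·930249) = (1730726404001, 77400437796)
(x_3, y_3) = (930249·1730726404001 + 500·41602·77400437796, 930249·77400437796 + 41602·1730726404001) = (3220013013190122249, 144003359718540806)

930249 41602
1730726404001 77400437796
3220013013190122249 144003359718540806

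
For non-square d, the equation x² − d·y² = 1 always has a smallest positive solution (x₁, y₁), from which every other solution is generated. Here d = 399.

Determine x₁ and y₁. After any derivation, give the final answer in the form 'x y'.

[19; 1,38] for √399; ℓ=2 ⇒ convergent index 1
i=0: a=19 ⇒ p=19, q=1
i=1: a=1 ⇒ p=20, q=1
→ (20, 1).  Check: 20²=400, 399·1²=399, difference 1.

20 1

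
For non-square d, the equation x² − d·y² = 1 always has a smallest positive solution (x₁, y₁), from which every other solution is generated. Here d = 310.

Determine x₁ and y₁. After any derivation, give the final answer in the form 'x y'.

848719 48204

[17; 1,1,1,1,5,…,1,1,34] for √310; ℓ=16 ⇒ convergent index 15
i=0: a=17 ⇒ p=17, q=1
i=1: a=1 ⇒ p=18, q=1
i=2: a=1 ⇒ p=35, q=2
…
i=5: a=5 ⇒ p=493, q=28
…
i=8: a=2 ⇒ p=5687, q=323
i=9: a=1 ⇒ p=7747, q=440
…
i=12: a=1 ⇒ p=181315, q=10298
i=13: a=1 ⇒ p=333702, q=18953
i=14: a=1 ⇒ p=515017, q=29251
i=15: a=1 ⇒ p=848719, q=48204
fundamental: x₁=848719, y₁=48204  (since 720323940961 − 310·2323625616 = 1)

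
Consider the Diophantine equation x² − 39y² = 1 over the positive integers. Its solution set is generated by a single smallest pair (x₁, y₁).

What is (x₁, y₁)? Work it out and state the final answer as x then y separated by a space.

25 4

d=39: √d = [6; 4,12] (ℓ=2, even), read p_1/q_1
a_0=6:  p_0=6·1+0=6,  q_0=6·0+1=1
a_1=4:  p_1=4·6+1=25,  q_1=4·1+0=4
fundamental: x₁=25, y₁=4  (since 625 − 39·16 = 1)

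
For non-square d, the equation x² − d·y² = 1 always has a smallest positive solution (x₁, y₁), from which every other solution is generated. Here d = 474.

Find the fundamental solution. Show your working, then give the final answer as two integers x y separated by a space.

√474 → a₀=21, period (1,3,2,1,1,…,3,1,42); ℓ=14 even so k=13
a_0=21:  p_0=21·1+0=21,  q_0=21·0+1=1
…
a_2=3:  p_2=3·22+21=87,  q_2=3·1+1=4
a_3=2:  p_3=2·87+22=196,  q_3=2·4+1=9
a_4=1:  p_4=1·196+87=283,  q_4=1·9+4=13
a_5=1:  p_5=1·283+196=479,  q_5=1·13+9=22
a_6=1:  p_6=1·479+283=762,  q_6=1·22+13=35
a_7=6:  p_7=6·762+479=5051,  q_7=6·35+22=232
a_8=1:  p_8=1·5051+762=5813,  q_8=1·232+35=267
a_9=1:  p_9=1·5813+5051=10864,  q_9=1·267+232=499
a_10=1:  p_10=1·10864+5813=16677,  q_10=1·499+267=766
a_11=2:  p_11=2·16677+10864=44218,  q_11=2·766+499=2031
a_12=3:  p_12=3·44218+16677=149331,  q_12=3·2031+766=6859
a_13=1:  p_13=1·149331+44218=193549,  q_13=1·6859+2031=8890
fundamental: x₁=193549, y₁=8890  (since 37461215401 − 474·79032100 = 1)

193549 8890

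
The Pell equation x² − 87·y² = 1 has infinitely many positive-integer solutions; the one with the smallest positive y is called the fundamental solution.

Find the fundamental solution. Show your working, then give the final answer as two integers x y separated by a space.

28 3

√87 = [9; 3,18, …], period ℓ=2 (even) → k=1
step 0: (9, 1)  from 9·(1,0) + (0,1)
step 1: (28, 3)  from 3·(9,1) + (1,0)
→ (28, 3).  Check: 28²=784, 87·3²=783, difference 1.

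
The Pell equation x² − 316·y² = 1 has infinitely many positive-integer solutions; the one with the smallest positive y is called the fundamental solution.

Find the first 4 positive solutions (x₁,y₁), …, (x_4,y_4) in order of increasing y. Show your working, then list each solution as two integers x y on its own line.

12799 720
327628801 18430560
8386642035199 471785474160
214681262489395201 12076764549117120

√316 = [17; 1,3,2,8,2,3,1,34, …], period ℓ=8 (even) → k=7
a_0=17:  p_0=17·1+0=17,  q_0=17·0+1=1
a_1=1:  p_1=1·17+1=18,  q_1=1·1+0=1
…
a_3=2:  p_3=2·71+18=160,  q_3=2·4+1=9
…
a_6=3:  p_6=3·2862+1351=9937,  q_6=3·161+76=559
a_7=1:  p_7=1·9937+2862=12799,  q_7=1·559+161=720
(x₁, y₁) = (12799, 720);  12799² − 316·720² = 1 ✓
(12799+720√316)^2 = 327628801 + 18430560√316
(12799+720√316)^3 = 8386642035199 + 471785474160√316
(12799+720√316)^4 = 214681262489395201 + 12076764549117120√316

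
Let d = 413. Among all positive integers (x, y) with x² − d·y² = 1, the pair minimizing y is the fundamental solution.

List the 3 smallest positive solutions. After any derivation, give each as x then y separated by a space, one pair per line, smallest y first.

√413 = [20; 3,9,1,4,1,9,3,40, …], period ℓ=8 (even) → k=7
k=0  a_k=20  p_k/q_k = 20/1
…
k=2  a_k=9  p_k/q_k = 569/28
…
k=4  a_k=4  p_k/q_k = 3089/152
…
k=6  a_k=9  p_k/q_k = 36560/1799
k=7  a_k=3  p_k/q_k = 113399/5580
(x₁, y₁) = (113399, 5580);  113399² − 413·5580² = 1 ✓
(113399+5580√413)^2 = 25718666401 + 1265532840√413
(113399+5580√413)^3 = 5832942102300599 + 287020317040740√413

113399 5580
25718666401 1265532840
5832942102300599 287020317040740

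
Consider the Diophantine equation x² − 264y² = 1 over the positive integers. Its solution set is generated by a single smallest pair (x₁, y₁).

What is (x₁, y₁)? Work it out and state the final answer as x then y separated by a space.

65 4

[16; 4,32] for √264; ℓ=2 ⇒ convergent index 1
i=0: a=16 ⇒ p=16, q=1
i=1: a=4 ⇒ p=65, q=4
(x₁, y₁) = (65, 4);  65² − 264·4² = 1 ✓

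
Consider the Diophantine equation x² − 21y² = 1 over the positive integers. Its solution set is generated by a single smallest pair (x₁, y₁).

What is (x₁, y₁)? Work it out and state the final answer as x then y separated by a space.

55 12

d=21: √d = [4; 1,1,2,1,1,8] (ℓ=6, even), read p_5/q_5
i=0: a=4 ⇒ p=4, q=1
…
i=2: a=1 ⇒ p=9, q=2
i=3: a=2 ⇒ p=23, q=5
i=4: a=1 ⇒ p=32, q=7
i=5: a=1 ⇒ p=55, q=12
→ (55, 12).  Check: 55²=3025, 21·12²=3024, difference 1.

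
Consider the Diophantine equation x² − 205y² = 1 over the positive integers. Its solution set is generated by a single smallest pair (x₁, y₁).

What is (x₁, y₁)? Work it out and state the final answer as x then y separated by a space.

39689 2772

[14; 3,6,1,4,1,6,3,28] for √205; ℓ=8 ⇒ convergent index 7
k=0  a_k=14  p_k/q_k = 14/1
k=1  a_k=3  p_k/q_k = 43/3
k=2  a_k=6  p_k/q_k = 272/19
…
k=4  a_k=4  p_k/q_k = 1532/107
…
k=6  a_k=6  p_k/q_k = 12614/881
k=7  a_k=3  p_k/q_k = 39689/2772
→ (39689, 2772).  Check: 39689²=1575216721, 205·2772²=1575216720, difference 1.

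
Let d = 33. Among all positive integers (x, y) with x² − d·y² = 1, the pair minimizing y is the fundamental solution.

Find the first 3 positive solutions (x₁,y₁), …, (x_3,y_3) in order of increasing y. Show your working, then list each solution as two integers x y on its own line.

23 4
1057 184
48599 8460

√33 → a₀=5, period (1,2,1,10); ℓ=4 even so k=3
a_0=5:  p_0=5·1+0=5,  q_0=5·0+1=1
…
a_2=2:  p_2=2·6+5=17,  q_2=2·1+1=3
a_3=1:  p_3=1·17+6=23,  q_3=1·3+1=4
(x₁, y₁) = (23, 4);  23² − 33·4² = 1 ✓
(23+4√33)^2 = 1057 + 184√33
(23+4√33)^3 = 48599 + 8460√33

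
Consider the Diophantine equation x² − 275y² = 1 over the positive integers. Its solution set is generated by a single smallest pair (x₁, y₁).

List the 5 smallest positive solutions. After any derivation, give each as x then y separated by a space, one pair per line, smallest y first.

199 12
79201 4776
31521799 1900836
12545596801 756527952
4993116004999 301096224060

d=275: √d = [16; 1,1,2,1,1,32] (ℓ=6, even), read p_5/q_5
i=0: a=16 ⇒ p=16, q=1
…
i=3: a=2 ⇒ p=83, q=5
i=4: a=1 ⇒ p=116, q=7
i=5: a=1 ⇒ p=199, q=12
(x₁, y₁) = (199, 12);  199² − 275·12² = 1 ✓
(x_2, y_2) = (199·199 + 275·12·12, 199·12 + 12·199) = (79201, 4776)
(x_3, y_3) = (199·79201 + 275·12·4776, 199·4776 + 12·79201) = (31521799, 1900836)
(x_4, y_4) = (199·31521799 + 275·12·1900836, 199·1900836 + 12·31521799) = (12545596801, 756527952)
(x_5, y_5) = (199·12545596801 + 275·12·756527952, 199·756527952 + 12·12545596801) = (4993116004999, 301096224060)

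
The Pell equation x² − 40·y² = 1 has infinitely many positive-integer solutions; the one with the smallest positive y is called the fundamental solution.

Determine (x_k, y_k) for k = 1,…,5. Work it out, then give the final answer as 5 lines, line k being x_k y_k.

√40 → a₀=6, period (3,12); ℓ=2 even so k=1
k=0  a_k=6  p_k/q_k = 6/1
k=1  a_k=3  p_k/q_k = 19/3
→ (19, 3).  Check: 19²=361, 40·3²=360, difference 1.
(x_2, y_2) = (19·19 + 40·3·3, 19·3 + 3·19) = (721, 114)
(x_3, y_3) = (19·721 + 40·3·114, 19·114 + 3·721) = (27379, 4329)
(x_4, y_4) = (19·27379 + 40·3·4329, 19·4329 + 3·27379) = (1039681, 164388)
(x_5, y_5) = (19·1039681 + 40·3·164388, 19·164388 + 3·1039681) = (39480499, 6242415)

19 3
721 114
27379 4329
1039681 164388
39480499 6242415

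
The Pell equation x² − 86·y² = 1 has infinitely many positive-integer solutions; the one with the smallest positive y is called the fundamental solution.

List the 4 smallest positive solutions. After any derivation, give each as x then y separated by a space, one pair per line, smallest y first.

10405 1122
216528049 23348820
4505948689285 485888943078
93768792007492801 10111348882104360

[9; 3,1,1,1,8,1,1,1,3,18] for √86; ℓ=10 ⇒ convergent index 9
k=0  a_k=9  p_k/q_k = 9/1
…
k=6  a_k=1  p_k/q_k = 983/106
k=7  a_k=1  p_k/q_k = 1864/201
k=8  a_k=1  p_k/q_k = 2847/307
k=9  a_k=3  p_k/q_k = 10405/1122
→ (10405, 1122).  Check: 10405²=108264025, 86·1122²=108264024, difference 1.
k=2:  x_2 = 10405·10405+86·1122·1122 = 216528049,  y_2 = 10405·1122+1122·10405 = 23348820
k=3:  x_3 = 10405·216528049+86·1122·23348820 = 4505948689285,  y_3 = 10405·23348820+1122·216528049 = 485888943078
k=4:  x_4 = 10405·4505948689285+86·1122·485888943078 = 93768792007492801,  y_4 = 10405·485888943078+1122·4505948689285 = 10111348882104360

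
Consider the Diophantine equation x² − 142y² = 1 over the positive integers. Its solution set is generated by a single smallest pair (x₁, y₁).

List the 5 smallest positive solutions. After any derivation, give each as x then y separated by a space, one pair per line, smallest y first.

[11; 1,10,1,22] for √142; ℓ=4 ⇒ convergent index 3
step 0: (11, 1)  from 11·(1,0) + (0,1)
…
step 2: (131, 11)  from 10·(12,1) + (11,1)
step 3: (143, 12)  from 1·(131,11) + (12,1)
(x₁, y₁) = (143, 12);  143² − 142·12² = 1 ✓
(x_2, y_2) = (143·143 + 142·12·12, 143·12 + 12·143) = (40897, 3432)
(x_3, y_3) = (143·40897 + 142·12·3432, 143·3432 + 12·40897) = (11696399, 981540)
(x_4, y_4) = (143·11696399 + 142·12·981540, 143·981540 + 12·11696399) = (3345129217, 280717008)
(x_5, y_5) = (143·3345129217 + 142·12·280717008, 143·280717008 + 12·3345129217) = (956695259663, 80284082748)

143 12
40897 3432
11696399 981540
3345129217 280717008
956695259663 80284082748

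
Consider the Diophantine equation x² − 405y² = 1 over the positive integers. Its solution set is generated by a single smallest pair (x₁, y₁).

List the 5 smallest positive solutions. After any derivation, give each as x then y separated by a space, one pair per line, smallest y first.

√405 → a₀=20, period (8,40); ℓ=2 even so k=1
step 0: (20, 1)  from 20·(1,0) + (0,1)
step 1: (161, 8)  from 8·(20,1) + (1,0)
fundamental: x₁=161, y₁=8  (since 25921 − 405·64 = 1)
(x_2, y_2) = (161·161 + 405·8·8, 161·8 + 8·161) = (51841, 2576)
(x_3, y_3) = (161·51841 + 405·8·2576, 161·2576 + 8·51841) = (16692641, 829464)
(x_4, y_4) = (161·16692641 + 405·8·829464, 161·829464 + 8·16692641) = (5374978561, 267084832)
(x_5, y_5) = (161·5374978561 + 405·8·267084832, 161·267084832 + 8·5374978561) = (1730726404001, 86000486440)

161 8
51841 2576
16692641 829464
5374978561 267084832
1730726404001 86000486440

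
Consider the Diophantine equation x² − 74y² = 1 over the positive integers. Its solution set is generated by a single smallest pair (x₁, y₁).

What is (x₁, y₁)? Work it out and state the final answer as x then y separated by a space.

3699 430

√74 → a₀=8, period (1,1,1,1,16); ℓ=5 odd so k=9
k=0  a_k=8  p_k/q_k = 8/1
…
k=2  a_k=1  p_k/q_k = 17/2
k=3  a_k=1  p_k/q_k = 26/3
k=4  a_k=1  p_k/q_k = 43/5
k=5  a_k=16  p_k/q_k = 714/83
…
k=7  a_k=1  p_k/q_k = 1471/171
k=8  a_k=1  p_k/q_k = 2228/259
k=9  a_k=1  p_k/q_k = 3699/430
(x₁, y₁) = (3699, 430);  3699² − 74·430² = 1 ✓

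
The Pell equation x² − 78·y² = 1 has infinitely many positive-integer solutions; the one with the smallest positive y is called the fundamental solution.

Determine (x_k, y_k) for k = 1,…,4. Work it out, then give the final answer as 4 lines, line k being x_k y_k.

d=78: √d = [8; 1,4,1,16] (ℓ=4, even), read p_3/q_3
step 0: (8, 1)  from 8·(1,0) + (0,1)
step 1: (9, 1)  from 1·(8,1) + (1,0)
step 2: (44, 5)  from 4·(9,1) + (8,1)
step 3: (53, 6)  from 1·(44,5) + (9,1)
(x₁, y₁) = (53, 6);  53² − 78·6² = 1 ✓
k=2:  x_2 = 53·53+78·6·6 = 5617,  y_2 = 53·6+6·53 = 636
k=3:  x_3 = 53·5617+78·6·636 = 595349,  y_3 = 53·636+6·5617 = 67410
k=4:  x_4 = 53·595349+78·6·67410 = 63101377,  y_4 = 53·67410+6·595349 = 7144824

53 6
5617 636
595349 67410
63101377 7144824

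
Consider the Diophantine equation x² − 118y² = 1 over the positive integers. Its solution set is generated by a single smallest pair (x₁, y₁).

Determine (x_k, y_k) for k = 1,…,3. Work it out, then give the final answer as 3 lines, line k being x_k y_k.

[10; 1,6,3,2,10,2,3,6,1,20] for √118; ℓ=10 ⇒ convergent index 9
i=0: a=10 ⇒ p=10, q=1
…
i=3: a=3 ⇒ p=239, q=22
i=4: a=2 ⇒ p=554, q=51
i=5: a=10 ⇒ p=5779, q=532
i=6: a=2 ⇒ p=12112, q=1115
…
i=8: a=6 ⇒ p=264802, q=24377
i=9: a=1 ⇒ p=306917, q=28254
→ (306917, 28254).  Check: 306917²=94198044889, 118·28254²=94198044888, difference 1.
(306917+28254√118)^2 = 188396089777 + 17343265836√118
(306917+28254√118)^3 = 115643925371868101 + 10645886241146970√118

306917 28254
188396089777 17343265836
115643925371868101 10645886241146970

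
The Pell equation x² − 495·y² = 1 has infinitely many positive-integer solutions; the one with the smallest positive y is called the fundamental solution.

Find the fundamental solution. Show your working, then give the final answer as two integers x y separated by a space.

89 4

d=495: √d = [22; 4,44] (ℓ=2, even), read p_1/q_1
k=0  a_k=22  p_k/q_k = 22/1
k=1  a_k=4  p_k/q_k = 89/4
(x₁, y₁) = (89, 4);  89² − 495·4² = 1 ✓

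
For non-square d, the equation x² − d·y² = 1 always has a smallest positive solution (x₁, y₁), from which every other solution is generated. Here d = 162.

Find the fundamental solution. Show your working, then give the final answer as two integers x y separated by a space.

[12; 1,2,1,2,12,2,1,2,1,24] for √162; ℓ=10 ⇒ convergent index 9
k=0  a_k=12  p_k/q_k = 12/1
…
k=2  a_k=2  p_k/q_k = 38/3
k=3  a_k=1  p_k/q_k = 51/4
…
k=7  a_k=1  p_k/q_k = 5333/419
k=8  a_k=2  p_k/q_k = 14268/1121
k=9  a_k=1  p_k/q_k = 19601/1540
(x₁, y₁) = (19601, 1540);  19601² − 162·1540² = 1 ✓

19601 1540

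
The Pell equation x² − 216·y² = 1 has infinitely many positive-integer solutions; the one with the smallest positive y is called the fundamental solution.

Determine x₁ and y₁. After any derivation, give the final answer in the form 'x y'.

485 33

√216 → a₀=14, period (1,2,3,2,1,28); ℓ=6 even so k=5
a_0=14:  p_0=14·1+0=14,  q_0=14·0+1=1
…
a_4=2:  p_4=2·147+44=338,  q_4=2·10+3=23
a_5=1:  p_5=1·338+147=485,  q_5=1·23+10=33
(x₁, y₁) = (485, 33);  485² − 216·33² = 1 ✓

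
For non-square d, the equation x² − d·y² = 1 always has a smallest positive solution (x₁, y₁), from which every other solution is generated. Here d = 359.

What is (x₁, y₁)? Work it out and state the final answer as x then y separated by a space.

d=359: √d = [18; 1,17,1,36] (ℓ=4, even), read p_3/q_3
k=0  a_k=18  p_k/q_k = 18/1
k=1  a_k=1  p_k/q_k = 19/1
k=2  a_k=17  p_k/q_k = 341/18
k=3  a_k=1  p_k/q_k = 360/19
fundamental: x₁=360, y₁=19  (since 129600 − 359·361 = 1)

360 19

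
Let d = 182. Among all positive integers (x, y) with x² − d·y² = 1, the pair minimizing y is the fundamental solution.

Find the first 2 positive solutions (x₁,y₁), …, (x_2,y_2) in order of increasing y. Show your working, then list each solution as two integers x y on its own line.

√182 = [13; 2,26, …], period ℓ=2 (even) → k=1
i=0: a=13 ⇒ p=13, q=1
i=1: a=2 ⇒ p=27, q=2
→ (27, 2).  Check: 27²=729, 182·2²=728, difference 1.
k=2:  x_2 = 27·27+182·2·2 = 1457,  y_2 = 27·2+2·27 = 108

27 2
1457 108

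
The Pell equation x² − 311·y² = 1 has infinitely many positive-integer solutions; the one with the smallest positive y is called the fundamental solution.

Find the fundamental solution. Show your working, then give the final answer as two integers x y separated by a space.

d=311: √d = [17; 1,1,1,2,1,…,1,1,34] (ℓ=16, even), read p_15/q_15
i=0: a=17 ⇒ p=17, q=1
i=1: a=1 ⇒ p=18, q=1
i=2: a=1 ⇒ p=35, q=2
i=3: a=1 ⇒ p=53, q=3
…
i=5: a=1 ⇒ p=194, q=11
i=6: a=6 ⇒ p=1305, q=74
i=7: a=3 ⇒ p=4109, q=233
…
i=9: a=3 ⇒ p=217583, q=12338
i=10: a=6 ⇒ p=1376656, q=78063
i=11: a=1 ⇒ p=1594239, q=90401
i=12: a=2 ⇒ p=4565134, q=258865
i=13: a=1 ⇒ p=6159373, q=349266
i=14: a=1 ⇒ p=10724507, q=608131
i=15: a=1 ⇒ p=16883880, q=957397
(x₁, y₁) = (16883880, 957397);  16883880² − 311·957397² = 1 ✓

16883880 957397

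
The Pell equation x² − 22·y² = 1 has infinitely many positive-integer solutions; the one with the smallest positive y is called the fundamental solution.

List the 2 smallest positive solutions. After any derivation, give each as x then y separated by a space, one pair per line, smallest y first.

√22 = [4; 1,2,4,2,1,8, …], period ℓ=6 (even) → k=5
i=0: a=4 ⇒ p=4, q=1
…
i=2: a=2 ⇒ p=14, q=3
i=3: a=4 ⇒ p=61, q=13
i=4: a=2 ⇒ p=136, q=29
i=5: a=1 ⇒ p=197, q=42
(x₁, y₁) = (197, 42);  197² − 22·42² = 1 ✓
k=2:  x_2 = 197·197+22·42·42 = 77617,  y_2 = 197·42+42·197 = 16548

197 42
77617 16548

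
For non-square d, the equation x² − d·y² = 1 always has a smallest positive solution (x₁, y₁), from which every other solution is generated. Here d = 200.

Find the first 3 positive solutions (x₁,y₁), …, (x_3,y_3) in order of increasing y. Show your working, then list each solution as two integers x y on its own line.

√200 → a₀=14, period (7,28); ℓ=2 even so k=1
step 0: (14, 1)  from 14·(1,0) + (0,1)
step 1: (99, 7)  from 7·(14,1) + (1,0)
(x₁, y₁) = (99, 7);  99² − 200·7² = 1 ✓
n=2: (99,7)∘(99,7) = (99·99+200·7·7, 99·7+7·99) = (19601,1386)
n=3: (19601,1386)∘(99,7) = (99·19601+200·7·1386, 99·1386+7·19601) = (3880899,274421)

99 7
19601 1386
3880899 274421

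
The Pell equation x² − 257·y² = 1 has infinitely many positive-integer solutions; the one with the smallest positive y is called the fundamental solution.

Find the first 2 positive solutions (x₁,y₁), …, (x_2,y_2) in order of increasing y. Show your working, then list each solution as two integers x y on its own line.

d=257: √d = [16; 32] (ℓ=1, odd), read p_1/q_1
step 0: (16, 1)  from 16·(1,0) + (0,1)
step 1: (513, 32)  from 32·(16,1) + (1,0)
→ (513, 32).  Check: 513²=263169, 257·32²=263168, difference 1.
k=2:  x_2 = 513·513+257·32·32 = 526337,  y_2 = 513·32+32·513 = 32832

513 32
526337 32832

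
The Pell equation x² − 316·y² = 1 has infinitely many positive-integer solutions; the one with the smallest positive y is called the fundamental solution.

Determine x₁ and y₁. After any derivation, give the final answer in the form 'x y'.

d=316: √d = [17; 1,3,2,8,2,3,1,34] (ℓ=8, even), read p_7/q_7
a_0=17:  p_0=17·1+0=17,  q_0=17·0+1=1
a_1=1:  p_1=1·17+1=18,  q_1=1·1+0=1
…
a_6=3:  p_6=3·2862+1351=9937,  q_6=3·161+76=559
a_7=1:  p_7=1·9937+2862=12799,  q_7=1·559+161=720
→ (12799, 720).  Check: 12799²=163814401, 316·720²=163814400, difference 1.

12799 720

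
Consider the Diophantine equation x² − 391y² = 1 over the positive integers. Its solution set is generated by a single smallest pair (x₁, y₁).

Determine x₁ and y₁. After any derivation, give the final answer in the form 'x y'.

√391 → a₀=19, period (1,3,2,2,1,…,3,1,38); ℓ=16 even so k=15
step 0: (19, 1)  from 19·(1,0) + (0,1)
step 1: (20, 1)  from 1·(19,1) + (1,0)
step 2: (79, 4)  from 3·(20,1) + (19,1)
step 3: (178, 9)  from 2·(79,4) + (20,1)
step 4: (435, 22)  from 2·(178,9) + (79,4)
step 5: (613, 31)  from 1·(435,22) + (178,9)
step 6: (1048, 53)  from 1·(613,31) + (435,22)
step 7: (2709, 137)  from 2·(1048,53) + (613,31)
…
step 10: (160266, 8105)  from 1·(107747,5449) + (52519,2656)
step 11: (268013, 13554)  from 1·(160266,8105) + (107747,5449)
step 12: (696292, 35213)  from 2·(268013,13554) + (160266,8105)
…
step 14: (5678083, 287153)  from 3·(1660597,83980) + (696292,35213)
step 15: (7338680, 371133)  from 1·(5678083,287153) + (1660597,83980)
(x₁, y₁) = (7338680, 371133);  7338680² − 391·371133² = 1 ✓

7338680 371133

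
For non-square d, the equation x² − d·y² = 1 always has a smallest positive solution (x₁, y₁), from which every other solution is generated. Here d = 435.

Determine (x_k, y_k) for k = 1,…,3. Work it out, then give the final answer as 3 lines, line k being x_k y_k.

[20; 1,5,1,40] for √435; ℓ=4 ⇒ convergent index 3
a_0=20:  p_0=20·1+0=20,  q_0=20·0+1=1
…
a_2=5:  p_2=5·21+20=125,  q_2=5·1+1=6
a_3=1:  p_3=1·125+21=146,  q_3=1·6+1=7
fundamental: x₁=146, y₁=7  (since 21316 − 435·49 = 1)
(146+7√435)^2 = 42631 + 2044√435
(146+7√435)^3 = 12448106 + 596841√435

146 7
42631 2044
12448106 596841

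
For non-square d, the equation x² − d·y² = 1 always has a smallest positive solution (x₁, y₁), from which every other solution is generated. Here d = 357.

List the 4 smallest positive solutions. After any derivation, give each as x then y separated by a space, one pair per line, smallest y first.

3401 180
23133601 1224360
157354750601 8328096540
1070326990454401 56647711440720

[18; 1,8,2,8,1,36] for √357; ℓ=6 ⇒ convergent index 5
a_0=18:  p_0=18·1+0=18,  q_0=18·0+1=1
a_1=1:  p_1=1·18+1=19,  q_1=1·1+0=1
a_2=8:  p_2=8·19+18=170,  q_2=8·1+1=9
a_3=2:  p_3=2·170+19=359,  q_3=2·9+1=19
a_4=8:  p_4=8·359+170=3042,  q_4=8·19+9=161
a_5=1:  p_5=1·3042+359=3401,  q_5=1·161+19=180
(x₁, y₁) = (3401, 180);  3401² − 357·180² = 1 ✓
(3401+180√357)^2 = 23133601 + 1224360√357
(3401+180√357)^3 = 157354750601 + 8328096540√357
(3401+180√357)^4 = 1070326990454401 + 56647711440720√357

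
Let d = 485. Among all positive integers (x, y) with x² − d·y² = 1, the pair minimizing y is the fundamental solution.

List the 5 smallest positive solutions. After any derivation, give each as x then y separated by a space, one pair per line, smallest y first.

969 44
1877921 85272
3639409929 165257092
7053174564481 320268159024
13669048666554249 620679526931420

[22; 44] for √485; ℓ=1 ⇒ convergent index 1
k=0  a_k=22  p_k/q_k = 22/1
k=1  a_k=44  p_k/q_k = 969/44
→ (969, 44).  Check: 969²=938961, 485·44²=938960, difference 1.
(x_2, y_2) = (969·969 + 485·44·44, 969·44 + 44·969) = (1877921, 85272)
(x_3, y_3) = (969·1877921 + 485·44·85272, 969·85272 + 44·1877921) = (3639409929, 165257092)
(x_4, y_4) = (969·3639409929 + 485·44·165257092, 969·165257092 + 44·3639409929) = (7053174564481, 320268159024)
(x_5, y_5) = (969·7053174564481 + 485·44·320268159024, 969·320268159024 + 44·7053174564481) = (13669048666554249, 620679526931420)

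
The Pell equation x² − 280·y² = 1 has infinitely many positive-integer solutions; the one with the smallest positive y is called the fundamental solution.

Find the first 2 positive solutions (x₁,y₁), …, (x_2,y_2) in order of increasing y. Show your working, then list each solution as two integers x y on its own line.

251 15
126001 7530

d=280: √d = [16; 1,2,1,2,1,32] (ℓ=6, even), read p_5/q_5
k=0  a_k=16  p_k/q_k = 16/1
…
k=2  a_k=2  p_k/q_k = 50/3
…
k=4  a_k=2  p_k/q_k = 184/11
k=5  a_k=1  p_k/q_k = 251/15
(x₁, y₁) = (251, 15);  251² − 280·15² = 1 ✓
(x_2, y_2) = (251·251 + 280·15·15, 251·15 + 15·251) = (126001, 7530)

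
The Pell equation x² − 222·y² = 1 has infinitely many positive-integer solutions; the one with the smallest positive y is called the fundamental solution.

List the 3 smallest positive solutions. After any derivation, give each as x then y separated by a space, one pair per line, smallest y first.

149 10
44401 2980
13231349 888030

[14; 1,8,1,28] for √222; ℓ=4 ⇒ convergent index 3
k=0  a_k=14  p_k/q_k = 14/1
k=1  a_k=1  p_k/q_k = 15/1
k=2  a_k=8  p_k/q_k = 134/9
k=3  a_k=1  p_k/q_k = 149/10
→ (149, 10).  Check: 149²=22201, 222·10²=22200, difference 1.
k=2:  x_2 = 149·149+222·10·10 = 44401,  y_2 = 149·10+10·149 = 2980
k=3:  x_3 = 149·44401+222·10·2980 = 13231349,  y_3 = 149·2980+10·44401 = 888030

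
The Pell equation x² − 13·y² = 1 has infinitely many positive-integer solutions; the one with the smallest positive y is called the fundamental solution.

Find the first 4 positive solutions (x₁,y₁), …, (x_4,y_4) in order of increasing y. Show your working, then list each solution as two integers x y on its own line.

[3; 1,1,1,1,6] for √13; ℓ=5 ⇒ convergent index 9
i=0: a=3 ⇒ p=3, q=1
i=1: a=1 ⇒ p=4, q=1
i=2: a=1 ⇒ p=7, q=2
…
i=5: a=6 ⇒ p=119, q=33
…
i=8: a=1 ⇒ p=393, q=109
i=9: a=1 ⇒ p=649, q=180
(x₁, y₁) = (649, 180);  649² − 13·180² = 1 ✓
(x_2, y_2) = (649·649 + 13·180·180, 649·180 + 180·649) = (842401, 233640)
(x_3, y_3) = (649·842401 + 13·180·233640, 649·233640 + 180·842401) = (1093435849, 303264540)
(x_4, y_4) = (649·1093435849 + 13·180·303264540, 649·303264540 + 180·1093435849) = (1419278889601, 393637139280)

649 180
842401 233640
1093435849 303264540
1419278889601 393637139280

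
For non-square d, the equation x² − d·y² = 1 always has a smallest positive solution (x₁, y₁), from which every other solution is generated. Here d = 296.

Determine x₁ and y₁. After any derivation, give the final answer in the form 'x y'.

[17; 4,1,7,1,4,34] for √296; ℓ=6 ⇒ convergent index 5
k=0  a_k=17  p_k/q_k = 17/1
k=1  a_k=4  p_k/q_k = 69/4
k=2  a_k=1  p_k/q_k = 86/5
k=3  a_k=7  p_k/q_k = 671/39
k=4  a_k=1  p_k/q_k = 757/44
k=5  a_k=4  p_k/q_k = 3699/215
(x₁, y₁) = (3699, 215);  3699² − 296·215² = 1 ✓

3699 215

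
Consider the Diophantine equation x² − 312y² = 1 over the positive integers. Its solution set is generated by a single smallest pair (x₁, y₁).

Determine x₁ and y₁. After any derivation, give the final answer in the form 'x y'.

53 3

[17; 1,1,1,34] for √312; ℓ=4 ⇒ convergent index 3
k=0  a_k=17  p_k/q_k = 17/1
…
k=2  a_k=1  p_k/q_k = 35/2
k=3  a_k=1  p_k/q_k = 53/3
fundamental: x₁=53, y₁=3  (since 2809 − 312·9 = 1)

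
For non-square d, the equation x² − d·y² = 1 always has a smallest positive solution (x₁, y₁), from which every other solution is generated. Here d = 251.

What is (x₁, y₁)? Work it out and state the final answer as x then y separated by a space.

3674890 231957

[15; 1,5,2,1,2,…,5,1,30] for √251; ℓ=14 ⇒ convergent index 13
k=0  a_k=15  p_k/q_k = 15/1
…
k=3  a_k=2  p_k/q_k = 206/13
k=4  a_k=1  p_k/q_k = 301/19
…
k=6  a_k=2  p_k/q_k = 1917/121
k=7  a_k=15  p_k/q_k = 29563/1866
…
k=9  a_k=2  p_k/q_k = 151649/9572
…
k=11  a_k=2  p_k/q_k = 577033/36422
k=12  a_k=5  p_k/q_k = 3097857/195535
k=13  a_k=1  p_k/q_k = 3674890/231957
(x₁, y₁) = (3674890, 231957);  3674890² − 251·231957² = 1 ✓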